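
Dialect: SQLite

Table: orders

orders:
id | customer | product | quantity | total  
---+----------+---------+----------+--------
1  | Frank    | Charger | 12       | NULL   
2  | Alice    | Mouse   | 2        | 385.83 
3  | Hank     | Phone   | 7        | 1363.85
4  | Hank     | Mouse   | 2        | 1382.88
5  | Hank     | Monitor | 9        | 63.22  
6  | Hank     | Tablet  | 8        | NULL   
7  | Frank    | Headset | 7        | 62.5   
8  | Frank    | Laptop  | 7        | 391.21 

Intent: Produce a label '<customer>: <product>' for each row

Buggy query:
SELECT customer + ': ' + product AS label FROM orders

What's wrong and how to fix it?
Bug: '+' is numeric addition; on text columns SQLite converts them to 0 instead of concatenating

Fix: Use the || operator for string concatenation

Corrected query:
SELECT customer || ': ' || product AS label FROM orders

Result:
label         
--------------
Frank: Charger
Alice: Mouse  
Hank: Phone   
Hank: Mouse   
Hank: Monitor 
Hank: Tablet  
Frank: Headset
Frank: Laptop 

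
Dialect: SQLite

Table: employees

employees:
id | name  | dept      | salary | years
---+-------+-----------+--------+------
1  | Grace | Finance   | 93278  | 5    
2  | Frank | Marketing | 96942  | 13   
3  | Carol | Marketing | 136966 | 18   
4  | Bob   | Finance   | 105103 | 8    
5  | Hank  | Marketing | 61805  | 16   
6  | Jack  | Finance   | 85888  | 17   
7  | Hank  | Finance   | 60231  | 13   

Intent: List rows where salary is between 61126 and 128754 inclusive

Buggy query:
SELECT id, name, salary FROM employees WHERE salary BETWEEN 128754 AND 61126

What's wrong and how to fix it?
Bug: BETWEEN expects the lower bound first; with 128754 AND 61126 the range is empty

Fix: Swap the bounds so the smaller value comes first

Corrected query:
SELECT id, name, salary FROM employees WHERE salary BETWEEN 61126 AND 128754

Result:
id | name  | salary
---+-------+-------
1  | Grace | 93278 
2  | Frank | 96942 
4  | Bob   | 105103
5  | Hank  | 61805 
6  | Jack  | 85888 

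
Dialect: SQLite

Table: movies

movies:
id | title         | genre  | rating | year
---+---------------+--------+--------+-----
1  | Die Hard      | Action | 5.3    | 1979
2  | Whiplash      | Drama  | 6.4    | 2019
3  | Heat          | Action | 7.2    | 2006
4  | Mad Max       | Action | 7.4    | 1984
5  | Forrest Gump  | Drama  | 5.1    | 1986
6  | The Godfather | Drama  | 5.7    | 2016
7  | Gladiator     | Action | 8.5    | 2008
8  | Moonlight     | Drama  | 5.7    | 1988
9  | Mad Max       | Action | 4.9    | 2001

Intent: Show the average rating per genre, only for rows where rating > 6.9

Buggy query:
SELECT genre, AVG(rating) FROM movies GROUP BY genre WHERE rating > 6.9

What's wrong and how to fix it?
Bug: WHERE cannot follow GROUP BY

Fix: Move the WHERE clause before GROUP BY

Corrected query:
SELECT genre, AVG(rating) FROM movies WHERE rating > 6.9 GROUP BY genre

Result:
genre  | AVG(rating)
-------+------------
Action | 7.7        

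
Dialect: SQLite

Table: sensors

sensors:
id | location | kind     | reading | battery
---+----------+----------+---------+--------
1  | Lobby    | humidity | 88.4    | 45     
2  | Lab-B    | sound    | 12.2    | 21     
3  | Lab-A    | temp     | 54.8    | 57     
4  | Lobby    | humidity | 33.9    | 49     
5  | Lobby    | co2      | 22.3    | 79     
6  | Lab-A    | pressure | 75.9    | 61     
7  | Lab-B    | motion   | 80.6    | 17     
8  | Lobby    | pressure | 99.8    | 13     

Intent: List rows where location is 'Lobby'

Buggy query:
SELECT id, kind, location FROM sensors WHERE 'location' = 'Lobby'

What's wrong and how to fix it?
Bug: 'location' in single quotes is a string literal, not the column; the comparison is literal-vs-literal and never true

Fix: Remove the quotes around the column name (or use double quotes for an identifier)

Corrected query:
SELECT id, kind, location FROM sensors WHERE location = 'Lobby'

Result:
id | kind     | location
---+----------+---------
1  | humidity | Lobby   
4  | humidity | Lobby   
5  | co2      | Lobby   
8  | pressure | Lobby   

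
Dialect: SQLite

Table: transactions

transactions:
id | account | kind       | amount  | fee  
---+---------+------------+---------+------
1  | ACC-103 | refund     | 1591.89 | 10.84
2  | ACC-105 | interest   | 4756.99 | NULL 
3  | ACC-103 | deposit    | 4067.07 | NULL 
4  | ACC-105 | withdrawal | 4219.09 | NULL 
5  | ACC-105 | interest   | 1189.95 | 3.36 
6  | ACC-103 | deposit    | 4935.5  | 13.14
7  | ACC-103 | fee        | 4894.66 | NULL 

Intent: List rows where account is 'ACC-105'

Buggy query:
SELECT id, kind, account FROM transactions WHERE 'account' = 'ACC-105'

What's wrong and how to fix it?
Bug: 'account' in single quotes is a string literal, not the column; the comparison is literal-vs-literal and never true

Fix: Remove the quotes around the column name (or use double quotes for an identifier)

Corrected query:
SELECT id, kind, account FROM transactions WHERE account = 'ACC-105'

Result:
id | kind       | account
---+------------+--------
2  | interest   | ACC-105
4  | withdrawal | ACC-105
5  | interest   | ACC-105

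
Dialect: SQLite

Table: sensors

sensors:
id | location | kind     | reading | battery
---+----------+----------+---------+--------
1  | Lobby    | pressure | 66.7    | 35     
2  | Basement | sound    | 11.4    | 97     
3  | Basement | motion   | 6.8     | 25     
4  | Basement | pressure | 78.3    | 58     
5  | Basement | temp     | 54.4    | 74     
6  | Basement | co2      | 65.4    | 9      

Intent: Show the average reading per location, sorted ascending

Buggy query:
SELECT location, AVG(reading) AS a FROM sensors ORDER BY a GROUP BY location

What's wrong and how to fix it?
Bug: ORDER BY appears before GROUP BY; SQL clause order requires GROUP BY first

Fix: Reorder: SELECT … FROM … GROUP BY … ORDER BY …

Corrected query:
SELECT location, AVG(reading) AS a FROM sensors GROUP BY location ORDER BY a

Result:
location | a    
---------+------
Basement | 43.26
Lobby    | 66.7 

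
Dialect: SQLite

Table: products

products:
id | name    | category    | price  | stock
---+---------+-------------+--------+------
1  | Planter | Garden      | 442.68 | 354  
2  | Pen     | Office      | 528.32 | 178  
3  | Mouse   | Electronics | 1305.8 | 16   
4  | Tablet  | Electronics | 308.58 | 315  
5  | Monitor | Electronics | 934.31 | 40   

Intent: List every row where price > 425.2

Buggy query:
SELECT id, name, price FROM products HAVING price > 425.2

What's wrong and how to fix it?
Bug: HAVING filters the output of aggregation, but this query has no GROUP BY and no aggregate functions, so SQLite rejects it (HAVING clause on a non-aggregate query); the condition here is per row

Fix: Use WHERE for row-level filtering

Corrected query:
SELECT id, name, price FROM products WHERE price > 425.2

Result:
id | name    | price 
---+---------+-------
1  | Planter | 442.68
2  | Pen     | 528.32
3  | Mouse   | 1305.8
5  | Monitor | 934.31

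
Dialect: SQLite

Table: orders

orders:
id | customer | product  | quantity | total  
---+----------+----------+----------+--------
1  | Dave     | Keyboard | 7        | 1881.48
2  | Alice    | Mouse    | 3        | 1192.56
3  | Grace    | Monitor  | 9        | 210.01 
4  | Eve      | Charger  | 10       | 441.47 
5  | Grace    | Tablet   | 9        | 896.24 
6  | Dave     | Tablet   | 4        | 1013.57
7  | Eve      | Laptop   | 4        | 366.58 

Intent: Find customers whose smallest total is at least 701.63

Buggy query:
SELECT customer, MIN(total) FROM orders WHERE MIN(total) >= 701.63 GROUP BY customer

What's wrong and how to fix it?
Bug: MIN() in WHERE is a misuse of aggregate

Fix: Use HAVING for the per-group MIN condition

Corrected query:
SELECT customer, MIN(total) FROM orders GROUP BY customer HAVING MIN(total) >= 701.63

Result:
customer | MIN(total)
---------+-----------
Alice    | 1192.56   
Dave     | 1013.57   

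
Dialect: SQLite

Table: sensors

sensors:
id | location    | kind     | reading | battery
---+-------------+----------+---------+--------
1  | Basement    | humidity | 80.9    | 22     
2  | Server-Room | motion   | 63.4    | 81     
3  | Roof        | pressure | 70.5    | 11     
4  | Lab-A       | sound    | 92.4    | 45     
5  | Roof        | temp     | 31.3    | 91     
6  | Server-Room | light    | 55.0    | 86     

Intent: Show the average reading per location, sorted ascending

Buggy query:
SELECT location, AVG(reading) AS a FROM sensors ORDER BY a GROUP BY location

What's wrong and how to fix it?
Bug: ORDER BY appears before GROUP BY; SQL clause order requires GROUP BY first

Fix: Reorder: SELECT … FROM … GROUP BY … ORDER BY …

Corrected query:
SELECT location, AVG(reading) AS a FROM sensors GROUP BY location ORDER BY a

Result:
location    | a   
------------+-----
Roof        | 50.9
Server-Room | 59.2
Basement    | 80.9
Lab-A       | 92.4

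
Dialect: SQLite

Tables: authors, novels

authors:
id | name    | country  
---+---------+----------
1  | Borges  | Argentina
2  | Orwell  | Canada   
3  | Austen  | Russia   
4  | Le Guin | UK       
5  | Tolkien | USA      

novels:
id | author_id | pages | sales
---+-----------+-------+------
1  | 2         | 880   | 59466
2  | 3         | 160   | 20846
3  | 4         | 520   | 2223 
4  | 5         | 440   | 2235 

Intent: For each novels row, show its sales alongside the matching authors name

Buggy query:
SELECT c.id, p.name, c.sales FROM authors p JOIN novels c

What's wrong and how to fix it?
Bug: Missing join condition: each novels row is matched to all authors rows instead of just its own

Fix: Specify the join condition linking the foreign key to the parent id

Corrected query:
SELECT c.id, p.name, c.sales FROM authors p JOIN novels c ON c.author_id = p.id

Result:
id | name    | sales
---+---------+------
1  | Orwell  | 59466
2  | Austen  | 20846
3  | Le Guin | 2223 
4  | Tolkien | 2235 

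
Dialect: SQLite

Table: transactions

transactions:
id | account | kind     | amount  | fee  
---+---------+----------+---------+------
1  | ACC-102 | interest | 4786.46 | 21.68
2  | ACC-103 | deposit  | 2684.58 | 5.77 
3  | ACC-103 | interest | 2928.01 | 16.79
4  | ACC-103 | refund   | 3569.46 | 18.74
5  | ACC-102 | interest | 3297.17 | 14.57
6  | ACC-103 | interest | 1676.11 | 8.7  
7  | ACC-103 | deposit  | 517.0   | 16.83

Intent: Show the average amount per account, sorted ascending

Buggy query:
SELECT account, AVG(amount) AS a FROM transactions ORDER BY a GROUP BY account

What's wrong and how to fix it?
Bug: ORDER BY appears before GROUP BY; SQL clause order requires GROUP BY first

Fix: Reorder: SELECT … FROM … GROUP BY … ORDER BY …

Corrected query:
SELECT account, AVG(amount) AS a FROM transactions GROUP BY account ORDER BY a

Result:
account | a       
--------+---------
ACC-103 | 2275.032
ACC-102 | 4041.815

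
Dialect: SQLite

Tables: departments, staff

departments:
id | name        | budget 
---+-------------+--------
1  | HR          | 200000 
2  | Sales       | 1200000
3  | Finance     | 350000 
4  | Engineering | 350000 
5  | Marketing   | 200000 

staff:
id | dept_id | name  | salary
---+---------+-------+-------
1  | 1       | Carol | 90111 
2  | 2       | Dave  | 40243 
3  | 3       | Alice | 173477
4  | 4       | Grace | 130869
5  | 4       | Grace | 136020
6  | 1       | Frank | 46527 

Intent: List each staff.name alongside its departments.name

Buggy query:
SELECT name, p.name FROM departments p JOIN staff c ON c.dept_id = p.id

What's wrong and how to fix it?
Bug: 'name' exists in both joined tables, so the database can't tell which one is meant

Fix: Qualify the column with its table alias (c.name)

Corrected query:
SELECT c.name, p.name FROM departments p JOIN staff c ON c.dept_id = p.id

Result:
name  | name       
------+------------
Carol | HR         
Dave  | Sales      
Alice | Finance    
Grace | Engineering
Grace | Engineering
Frank | HR         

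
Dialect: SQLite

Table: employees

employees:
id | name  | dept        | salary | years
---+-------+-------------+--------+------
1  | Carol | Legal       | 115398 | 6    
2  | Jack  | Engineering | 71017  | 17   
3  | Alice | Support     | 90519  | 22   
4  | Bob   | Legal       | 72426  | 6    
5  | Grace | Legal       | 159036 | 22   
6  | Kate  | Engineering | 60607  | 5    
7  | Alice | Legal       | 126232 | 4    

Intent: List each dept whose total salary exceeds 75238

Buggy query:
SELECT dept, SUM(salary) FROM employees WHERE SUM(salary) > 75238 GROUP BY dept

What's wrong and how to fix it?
Bug: Aggregate functions cannot appear in a WHERE clause

Fix: Move the aggregate condition to a HAVING clause

Corrected query:
SELECT dept, SUM(salary) FROM employees GROUP BY dept HAVING SUM(salary) > 75238

Result:
dept        | SUM(salary)
------------+------------
Engineering | 131624     
Legal       | 473092     
Support     | 90519      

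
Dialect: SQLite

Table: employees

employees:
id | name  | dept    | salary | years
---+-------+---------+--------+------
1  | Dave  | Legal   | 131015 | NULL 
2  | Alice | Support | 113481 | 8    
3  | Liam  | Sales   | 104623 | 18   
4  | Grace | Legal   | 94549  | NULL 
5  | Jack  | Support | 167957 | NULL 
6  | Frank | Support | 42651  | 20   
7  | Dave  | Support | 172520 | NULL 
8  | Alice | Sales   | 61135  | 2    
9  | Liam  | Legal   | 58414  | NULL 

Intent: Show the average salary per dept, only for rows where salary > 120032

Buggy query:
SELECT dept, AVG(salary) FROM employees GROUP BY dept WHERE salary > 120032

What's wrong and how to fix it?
Bug: WHERE cannot follow GROUP BY

Fix: Place WHERE between FROM and GROUP BY

Corrected query:
SELECT dept, AVG(salary) FROM employees WHERE salary > 120032 GROUP BY dept

Result:
dept    | AVG(salary)
--------+------------
Legal   | 131015     
Support | 170238.5   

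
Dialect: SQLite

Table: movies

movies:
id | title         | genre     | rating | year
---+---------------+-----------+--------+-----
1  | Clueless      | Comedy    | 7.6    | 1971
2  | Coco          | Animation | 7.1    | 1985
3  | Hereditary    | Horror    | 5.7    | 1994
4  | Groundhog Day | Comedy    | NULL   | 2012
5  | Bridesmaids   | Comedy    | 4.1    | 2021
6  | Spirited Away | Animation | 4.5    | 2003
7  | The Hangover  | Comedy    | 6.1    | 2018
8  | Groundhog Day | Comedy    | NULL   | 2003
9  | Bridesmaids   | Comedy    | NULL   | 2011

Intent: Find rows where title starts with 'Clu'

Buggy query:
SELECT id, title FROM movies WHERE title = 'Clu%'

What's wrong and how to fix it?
Bug: '=' compares the literal string including the % character; pattern matching needs LIKE

Fix: Use LIKE for wildcard pattern matching

Corrected query:
SELECT id, title FROM movies WHERE title LIKE 'Clu%'

Result:
id | title   
---+---------
1  | Clueless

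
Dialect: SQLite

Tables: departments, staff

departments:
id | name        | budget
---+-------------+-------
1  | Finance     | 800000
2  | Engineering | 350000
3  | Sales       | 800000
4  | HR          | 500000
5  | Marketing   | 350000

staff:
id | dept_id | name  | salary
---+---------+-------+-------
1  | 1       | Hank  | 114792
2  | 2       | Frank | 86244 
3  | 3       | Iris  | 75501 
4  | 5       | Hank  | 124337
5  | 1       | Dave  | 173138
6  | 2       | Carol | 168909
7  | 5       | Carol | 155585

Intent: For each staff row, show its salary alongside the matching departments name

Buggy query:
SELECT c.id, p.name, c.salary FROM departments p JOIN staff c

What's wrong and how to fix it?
Bug: JOIN with no ON clause produces a cartesian product; every staff row pairs with every departments row

Fix: Add ON c.dept_id = p.id to the JOIN

Corrected query:
SELECT c.id, p.name, c.salary FROM departments p JOIN staff c ON c.dept_id = p.id

Result:
id | name        | salary
---+-------------+-------
1  | Finance     | 114792
2  | Engineering | 86244 
3  | Sales       | 75501 
4  | Marketing   | 124337
5  | Finance     | 173138
6  | Engineering | 168909
7  | Marketing   | 155585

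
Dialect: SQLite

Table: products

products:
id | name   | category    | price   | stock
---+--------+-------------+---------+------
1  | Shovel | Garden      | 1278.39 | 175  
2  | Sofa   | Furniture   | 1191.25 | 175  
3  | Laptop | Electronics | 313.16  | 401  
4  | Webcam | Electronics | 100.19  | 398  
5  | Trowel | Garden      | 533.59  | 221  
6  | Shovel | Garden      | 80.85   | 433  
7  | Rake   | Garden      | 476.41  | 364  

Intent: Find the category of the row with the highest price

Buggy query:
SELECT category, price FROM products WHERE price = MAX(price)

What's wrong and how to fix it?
Bug: MAX(price) is an aggregate and cannot be used directly in WHERE

Fix: Use a subquery: WHERE price = (SELECT MAX(price) FROM products)

Corrected query:
SELECT category, price FROM products WHERE price = (SELECT MAX(price) FROM products)

Result:
category | price  
---------+--------
Garden   | 1278.39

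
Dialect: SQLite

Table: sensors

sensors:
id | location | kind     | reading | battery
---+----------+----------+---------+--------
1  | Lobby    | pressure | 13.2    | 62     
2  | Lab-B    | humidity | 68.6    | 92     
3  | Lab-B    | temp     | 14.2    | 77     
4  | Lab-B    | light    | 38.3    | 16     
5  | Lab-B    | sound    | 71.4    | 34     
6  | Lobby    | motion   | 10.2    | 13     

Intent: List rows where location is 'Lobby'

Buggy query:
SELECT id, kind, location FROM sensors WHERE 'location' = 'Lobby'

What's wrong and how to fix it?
Bug: Single quotes denote string literals in SQL; the column name is being compared as a constant string

Fix: Reference the column as location without single quotes

Corrected query:
SELECT id, kind, location FROM sensors WHERE location = 'Lobby'

Result:
id | kind     | location
---+----------+---------
1  | pressure | Lobby   
6  | motion   | Lobby   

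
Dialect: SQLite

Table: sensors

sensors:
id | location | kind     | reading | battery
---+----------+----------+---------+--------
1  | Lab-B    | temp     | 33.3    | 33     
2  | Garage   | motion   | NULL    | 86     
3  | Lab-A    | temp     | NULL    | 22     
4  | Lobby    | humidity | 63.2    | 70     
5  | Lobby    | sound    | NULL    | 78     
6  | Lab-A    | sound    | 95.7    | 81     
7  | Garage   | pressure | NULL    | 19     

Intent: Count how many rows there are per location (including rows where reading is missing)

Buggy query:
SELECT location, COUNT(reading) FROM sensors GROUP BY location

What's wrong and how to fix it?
Bug: COUNT(column) counts non-NULL values only; rows with NULL reading aren't counted

Fix: Use COUNT(*) to count all rows regardless of NULL

Corrected query:
SELECT location, COUNT(*) FROM sensors GROUP BY location

Result:
location | COUNT(*)
---------+---------
Garage   | 2       
Lab-A    | 2       
Lab-B    | 1       
Lobby    | 2       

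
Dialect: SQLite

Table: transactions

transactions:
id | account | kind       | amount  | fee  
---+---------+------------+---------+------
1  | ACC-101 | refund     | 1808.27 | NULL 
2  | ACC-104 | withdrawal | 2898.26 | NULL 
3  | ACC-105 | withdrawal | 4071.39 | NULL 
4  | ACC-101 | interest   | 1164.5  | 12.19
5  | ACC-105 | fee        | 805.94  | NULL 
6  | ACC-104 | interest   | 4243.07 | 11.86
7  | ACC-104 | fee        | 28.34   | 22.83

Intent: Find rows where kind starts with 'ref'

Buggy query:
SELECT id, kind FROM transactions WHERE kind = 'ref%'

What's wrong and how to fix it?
Bug: Wildcards only work with LIKE; '=' treats '%' as a literal character

Fix: Replace '=' with LIKE so 'ref%' is treated as a pattern

Corrected query:
SELECT id, kind FROM transactions WHERE kind LIKE 'ref%'

Result:
id | kind  
---+-------
1  | refund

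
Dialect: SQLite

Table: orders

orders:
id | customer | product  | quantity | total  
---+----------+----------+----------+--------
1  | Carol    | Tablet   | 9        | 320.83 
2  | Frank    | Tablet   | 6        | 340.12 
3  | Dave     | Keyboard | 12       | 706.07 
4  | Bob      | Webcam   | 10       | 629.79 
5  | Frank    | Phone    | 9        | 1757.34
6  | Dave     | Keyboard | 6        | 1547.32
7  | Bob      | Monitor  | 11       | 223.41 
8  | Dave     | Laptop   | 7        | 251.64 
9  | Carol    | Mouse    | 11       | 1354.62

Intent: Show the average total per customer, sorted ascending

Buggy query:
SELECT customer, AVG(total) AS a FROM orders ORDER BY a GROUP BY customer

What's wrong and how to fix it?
Bug: ORDER BY appears before GROUP BY; SQL clause order requires GROUP BY first

Fix: Reorder: SELECT … FROM … GROUP BY … ORDER BY …

Corrected query:
SELECT customer, AVG(total) AS a FROM orders GROUP BY customer ORDER BY a

Result:
customer | a      
---------+--------
Bob      | 426.6  
Dave     | 835.01 
Carol    | 837.725
Frank    | 1048.73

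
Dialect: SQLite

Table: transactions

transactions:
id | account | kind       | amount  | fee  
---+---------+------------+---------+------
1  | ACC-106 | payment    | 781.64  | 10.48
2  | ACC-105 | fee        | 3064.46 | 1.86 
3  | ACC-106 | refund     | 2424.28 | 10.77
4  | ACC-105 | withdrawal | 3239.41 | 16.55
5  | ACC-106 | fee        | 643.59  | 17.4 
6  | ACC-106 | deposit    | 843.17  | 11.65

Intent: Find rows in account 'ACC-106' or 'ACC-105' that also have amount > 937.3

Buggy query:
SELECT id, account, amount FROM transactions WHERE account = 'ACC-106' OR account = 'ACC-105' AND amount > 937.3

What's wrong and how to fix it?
Bug: AND binds tighter than OR, so this parses as account = 'ACC-106' OR (account = 'ACC-105' AND amount > 937.3)

Fix: Add parentheses around the OR so the AND applies to both alternatives

Corrected query:
SELECT id, account, amount FROM transactions WHERE (account = 'ACC-106' OR account = 'ACC-105') AND amount > 937.3

Result:
id | account | amount 
---+---------+--------
2  | ACC-105 | 3064.46
3  | ACC-106 | 2424.28
4  | ACC-105 | 3239.41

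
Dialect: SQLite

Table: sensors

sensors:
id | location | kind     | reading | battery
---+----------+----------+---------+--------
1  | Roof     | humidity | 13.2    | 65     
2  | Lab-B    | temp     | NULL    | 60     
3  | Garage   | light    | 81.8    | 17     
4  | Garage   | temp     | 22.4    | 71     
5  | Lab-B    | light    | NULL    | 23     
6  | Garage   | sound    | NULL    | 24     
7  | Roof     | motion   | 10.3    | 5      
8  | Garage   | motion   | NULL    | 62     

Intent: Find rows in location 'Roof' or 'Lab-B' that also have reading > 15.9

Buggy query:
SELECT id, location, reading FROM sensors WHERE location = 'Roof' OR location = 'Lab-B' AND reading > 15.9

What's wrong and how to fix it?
Bug: AND binds tighter than OR, so this parses as location = 'Roof' OR (location = 'Lab-B' AND reading > 15.9)

Fix: Add parentheses around the OR so the AND applies to both alternatives

Corrected query:
SELECT id, location, reading FROM sensors WHERE (location = 'Roof' OR location = 'Lab-B') AND reading > 15.9

Result:
(no rows)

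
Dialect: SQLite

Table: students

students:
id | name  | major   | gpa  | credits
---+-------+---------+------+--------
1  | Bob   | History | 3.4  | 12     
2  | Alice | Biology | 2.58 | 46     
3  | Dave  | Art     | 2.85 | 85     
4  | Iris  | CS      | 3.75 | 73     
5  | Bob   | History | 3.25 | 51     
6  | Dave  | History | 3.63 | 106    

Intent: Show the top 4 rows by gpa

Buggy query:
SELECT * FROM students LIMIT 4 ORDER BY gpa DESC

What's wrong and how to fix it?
Bug: LIMIT must come after ORDER BY

Fix: Swap the clauses: ORDER BY first, then LIMIT

Corrected query:
SELECT * FROM students ORDER BY gpa DESC LIMIT 4

Result:
id | name | major   | gpa  | credits
---+------+---------+------+--------
4  | Iris | CS      | 3.75 | 73     
6  | Dave | History | 3.63 | 106    
1  | Bob  | History | 3.4  | 12     
5  | Bob  | History | 3.25 | 51     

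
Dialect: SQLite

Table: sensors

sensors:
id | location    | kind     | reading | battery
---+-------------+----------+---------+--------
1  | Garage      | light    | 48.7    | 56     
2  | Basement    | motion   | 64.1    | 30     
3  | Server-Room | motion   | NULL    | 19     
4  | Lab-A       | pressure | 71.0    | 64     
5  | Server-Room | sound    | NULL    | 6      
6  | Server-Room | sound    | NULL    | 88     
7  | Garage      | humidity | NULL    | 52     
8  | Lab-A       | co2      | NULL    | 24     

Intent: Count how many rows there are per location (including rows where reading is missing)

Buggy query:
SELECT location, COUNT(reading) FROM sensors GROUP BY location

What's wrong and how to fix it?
Bug: COUNT(reading) skips NULLs, so groups with missing reading are undercounted

Fix: Use COUNT(*) to count all rows regardless of NULL

Corrected query:
SELECT location, COUNT(*) FROM sensors GROUP BY location

Result:
location    | COUNT(*)
------------+---------
Basement    | 1       
Garage      | 2       
Lab-A       | 2       
Server-Room | 3       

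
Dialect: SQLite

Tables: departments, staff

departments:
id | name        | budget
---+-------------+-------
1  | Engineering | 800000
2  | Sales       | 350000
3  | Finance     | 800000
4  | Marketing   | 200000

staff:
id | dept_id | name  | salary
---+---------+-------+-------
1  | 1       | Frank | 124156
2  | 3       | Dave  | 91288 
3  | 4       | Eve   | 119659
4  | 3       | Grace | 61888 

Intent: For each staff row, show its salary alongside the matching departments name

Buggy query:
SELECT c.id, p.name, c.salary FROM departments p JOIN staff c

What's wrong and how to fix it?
Bug: Missing join condition: each staff row is matched to all departments rows instead of just its own

Fix: Specify the join condition linking the foreign key to the parent id

Corrected query:
SELECT c.id, p.name, c.salary FROM departments p JOIN staff c ON c.dept_id = p.id

Result:
id | name        | salary
---+-------------+-------
1  | Engineering | 124156
2  | Finance     | 91288 
3  | Marketing   | 119659
4  | Finance     | 61888 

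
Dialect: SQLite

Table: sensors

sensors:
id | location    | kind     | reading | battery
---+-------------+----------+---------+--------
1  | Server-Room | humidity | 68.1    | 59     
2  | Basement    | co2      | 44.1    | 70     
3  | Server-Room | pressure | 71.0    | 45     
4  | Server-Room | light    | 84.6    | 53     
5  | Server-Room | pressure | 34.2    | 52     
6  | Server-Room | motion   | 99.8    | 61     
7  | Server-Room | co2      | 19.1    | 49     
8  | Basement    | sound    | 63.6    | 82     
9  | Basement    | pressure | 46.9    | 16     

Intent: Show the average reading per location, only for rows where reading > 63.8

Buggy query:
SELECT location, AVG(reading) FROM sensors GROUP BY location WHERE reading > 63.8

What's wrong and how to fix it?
Bug: Row-level WHERE must come before GROUP BY in the clause order

Fix: Move the WHERE clause before GROUP BY

Corrected query:
SELECT location, AVG(reading) FROM sensors WHERE reading > 63.8 GROUP BY location

Result:
location    | AVG(reading)
------------+-------------
Server-Room | 80.875      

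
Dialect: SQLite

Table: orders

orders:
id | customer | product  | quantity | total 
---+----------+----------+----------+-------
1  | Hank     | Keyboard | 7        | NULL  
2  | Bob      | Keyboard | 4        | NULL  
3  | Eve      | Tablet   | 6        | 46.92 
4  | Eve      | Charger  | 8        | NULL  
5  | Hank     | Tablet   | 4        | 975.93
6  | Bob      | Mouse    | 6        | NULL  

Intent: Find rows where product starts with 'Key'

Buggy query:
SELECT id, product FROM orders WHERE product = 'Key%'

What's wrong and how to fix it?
Bug: Wildcards only work with LIKE; '=' treats '%' as a literal character

Fix: Replace '=' with LIKE so 'Key%' is treated as a pattern

Corrected query:
SELECT id, product FROM orders WHERE product LIKE 'Key%'

Result:
id | product 
---+---------
1  | Keyboard
2  | Keyboard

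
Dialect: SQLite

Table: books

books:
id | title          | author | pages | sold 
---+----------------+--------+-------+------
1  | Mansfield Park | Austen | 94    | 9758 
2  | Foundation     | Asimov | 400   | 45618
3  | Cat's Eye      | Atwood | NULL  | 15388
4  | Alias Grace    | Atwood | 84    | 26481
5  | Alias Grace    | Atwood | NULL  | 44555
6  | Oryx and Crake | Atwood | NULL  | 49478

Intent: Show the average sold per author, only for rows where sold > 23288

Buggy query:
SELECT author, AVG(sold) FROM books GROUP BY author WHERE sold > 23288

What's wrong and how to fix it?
Bug: Row-level WHERE must come before GROUP BY in the clause order

Fix: Place WHERE between FROM and GROUP BY

Corrected query:
SELECT author, AVG(sold) FROM books WHERE sold > 23288 GROUP BY author

Result:
author | AVG(sold)   
-------+-------------
Asimov | 45618       
Atwood | 40171.333333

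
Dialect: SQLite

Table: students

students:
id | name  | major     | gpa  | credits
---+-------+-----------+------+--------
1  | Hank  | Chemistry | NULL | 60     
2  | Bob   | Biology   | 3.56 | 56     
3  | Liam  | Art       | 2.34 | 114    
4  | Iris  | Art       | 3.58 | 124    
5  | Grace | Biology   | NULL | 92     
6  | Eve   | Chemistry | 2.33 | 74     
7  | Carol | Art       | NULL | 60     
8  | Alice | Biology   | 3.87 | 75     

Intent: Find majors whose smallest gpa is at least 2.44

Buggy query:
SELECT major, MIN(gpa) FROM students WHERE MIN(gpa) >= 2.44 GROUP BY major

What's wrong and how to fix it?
Bug: MIN() in WHERE is a misuse of aggregate

Fix: Replace WHERE with HAVING after the GROUP BY

Corrected query:
SELECT major, MIN(gpa) FROM students GROUP BY major HAVING MIN(gpa) >= 2.44

Result:
major   | MIN(gpa)
--------+---------
Biology | 3.56    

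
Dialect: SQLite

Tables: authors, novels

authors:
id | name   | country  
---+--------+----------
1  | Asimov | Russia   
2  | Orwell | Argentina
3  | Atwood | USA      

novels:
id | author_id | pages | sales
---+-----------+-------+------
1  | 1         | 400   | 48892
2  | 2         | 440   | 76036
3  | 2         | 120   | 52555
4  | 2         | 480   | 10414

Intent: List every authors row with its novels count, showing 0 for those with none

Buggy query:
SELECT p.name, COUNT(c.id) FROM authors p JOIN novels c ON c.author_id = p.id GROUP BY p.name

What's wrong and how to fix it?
Bug: An inner join excludes parents with zero children

Fix: Use LEFT JOIN so parents without children still appear (COUNT(c.id) gives 0)

Corrected query:
SELECT p.name, COUNT(c.id) FROM authors p LEFT JOIN novels c ON c.author_id = p.id GROUP BY p.name

Result:
name   | COUNT(c.id)
-------+------------
Asimov | 1          
Atwood | 0          
Orwell | 3          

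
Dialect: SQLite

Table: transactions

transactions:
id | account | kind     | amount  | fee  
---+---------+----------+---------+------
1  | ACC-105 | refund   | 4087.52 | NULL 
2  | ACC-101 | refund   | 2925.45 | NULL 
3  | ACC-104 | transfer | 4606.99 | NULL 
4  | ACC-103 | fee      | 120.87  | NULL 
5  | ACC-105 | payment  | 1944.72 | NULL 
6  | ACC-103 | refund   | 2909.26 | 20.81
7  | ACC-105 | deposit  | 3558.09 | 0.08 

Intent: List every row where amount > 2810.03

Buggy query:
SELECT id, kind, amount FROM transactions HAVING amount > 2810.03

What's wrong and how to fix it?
Bug: This is a non-aggregate query (no GROUP BY, no aggregates), so in SQLite the HAVING clause is invalid here; a row-level condition belongs in WHERE

Fix: Use WHERE for row-level filtering

Corrected query:
SELECT id, kind, amount FROM transactions WHERE amount > 2810.03

Result:
id | kind     | amount 
---+----------+--------
1  | refund   | 4087.52
2  | refund   | 2925.45
3  | transfer | 4606.99
6  | refund   | 2909.26
7  | deposit  | 3558.09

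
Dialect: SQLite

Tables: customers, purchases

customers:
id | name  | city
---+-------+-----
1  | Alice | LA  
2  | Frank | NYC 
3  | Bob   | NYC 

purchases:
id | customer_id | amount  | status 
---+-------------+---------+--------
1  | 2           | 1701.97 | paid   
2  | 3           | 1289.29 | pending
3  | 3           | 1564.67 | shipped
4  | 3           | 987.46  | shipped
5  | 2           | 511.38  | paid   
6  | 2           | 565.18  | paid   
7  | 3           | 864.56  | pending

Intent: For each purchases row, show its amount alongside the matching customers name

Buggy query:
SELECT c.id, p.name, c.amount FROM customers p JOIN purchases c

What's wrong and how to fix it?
Bug: JOIN with no ON clause produces a cartesian product; every purchases row pairs with every customers row

Fix: Add ON c.customer_id = p.id to the JOIN

Corrected query:
SELECT c.id, p.name, c.amount FROM customers p JOIN purchases c ON c.customer_id = p.id

Result:
id | name  | amount 
---+-------+--------
1  | Frank | 1701.97
2  | Bob   | 1289.29
3  | Bob   | 1564.67
4  | Bob   | 987.46 
5  | Frank | 511.38 
6  | Frank | 565.18 
7  | Bob   | 864.56 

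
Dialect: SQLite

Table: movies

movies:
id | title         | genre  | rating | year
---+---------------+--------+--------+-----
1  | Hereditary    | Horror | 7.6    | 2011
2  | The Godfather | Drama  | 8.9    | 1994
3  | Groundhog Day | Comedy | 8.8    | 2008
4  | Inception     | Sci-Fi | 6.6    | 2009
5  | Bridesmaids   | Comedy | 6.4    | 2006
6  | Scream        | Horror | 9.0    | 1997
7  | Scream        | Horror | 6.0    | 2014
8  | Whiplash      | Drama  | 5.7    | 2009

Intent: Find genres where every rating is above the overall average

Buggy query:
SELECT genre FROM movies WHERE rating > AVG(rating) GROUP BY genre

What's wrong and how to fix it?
Bug: AVG() is an aggregate; it can't sit directly in WHERE

Fix: Compute the overall average in a scalar subquery and compare each group's MIN against it in HAVING

Corrected query:
SELECT genre FROM movies GROUP BY genre HAVING MIN(rating) > (SELECT AVG(rating) FROM movies)

Result:
(no rows)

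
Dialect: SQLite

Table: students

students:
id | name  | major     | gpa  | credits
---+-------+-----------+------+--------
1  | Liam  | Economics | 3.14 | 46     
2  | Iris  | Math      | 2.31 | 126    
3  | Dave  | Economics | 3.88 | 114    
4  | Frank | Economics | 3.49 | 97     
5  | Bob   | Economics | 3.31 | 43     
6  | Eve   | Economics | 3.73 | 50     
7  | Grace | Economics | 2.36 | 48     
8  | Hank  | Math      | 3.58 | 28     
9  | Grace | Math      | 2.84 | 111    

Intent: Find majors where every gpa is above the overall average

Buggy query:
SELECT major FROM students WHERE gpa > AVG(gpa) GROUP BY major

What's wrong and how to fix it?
Bug: WHERE evaluates per row before aggregation, so AVG() is unavailable

Fix: Use a subquery for AVG and a HAVING MIN(...) filter so the condition holds for every row in the group

Corrected query:
SELECT major FROM students GROUP BY major HAVING MIN(gpa) > (SELECT AVG(gpa) FROM students)

Result:
(no rows)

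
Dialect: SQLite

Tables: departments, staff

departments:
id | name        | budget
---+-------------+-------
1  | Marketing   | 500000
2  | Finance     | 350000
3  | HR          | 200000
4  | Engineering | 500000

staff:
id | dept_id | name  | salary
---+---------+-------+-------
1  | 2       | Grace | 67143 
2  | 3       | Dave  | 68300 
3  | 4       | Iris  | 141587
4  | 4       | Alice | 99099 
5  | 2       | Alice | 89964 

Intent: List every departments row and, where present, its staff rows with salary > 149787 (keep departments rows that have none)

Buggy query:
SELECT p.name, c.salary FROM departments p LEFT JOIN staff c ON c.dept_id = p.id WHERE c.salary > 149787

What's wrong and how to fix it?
Bug: Filtering c.salary in WHERE discards the NULL rows produced by LEFT JOIN, turning it into an inner join

Fix: Move the right-table condition into the ON clause so unmatched parents are kept

Corrected query:
SELECT p.name, c.salary FROM departments p LEFT JOIN staff c ON c.dept_id = p.id AND c.salary > 149787

Result:
name        | salary
------------+-------
Marketing   | NULL  
Finance     | NULL  
HR          | NULL  
Engineering | NULL  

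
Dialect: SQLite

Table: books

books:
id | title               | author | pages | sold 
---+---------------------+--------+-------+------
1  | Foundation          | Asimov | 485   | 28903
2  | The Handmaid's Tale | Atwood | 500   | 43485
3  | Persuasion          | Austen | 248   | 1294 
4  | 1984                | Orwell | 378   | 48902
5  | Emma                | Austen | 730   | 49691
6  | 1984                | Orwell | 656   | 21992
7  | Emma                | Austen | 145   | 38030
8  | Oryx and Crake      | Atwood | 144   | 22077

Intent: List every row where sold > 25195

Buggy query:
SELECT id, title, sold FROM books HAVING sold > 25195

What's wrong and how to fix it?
Bug: HAVING filters the output of aggregation, but this query has no GROUP BY and no aggregate functions, so SQLite rejects it (HAVING clause on a non-aggregate query); the condition here is per row

Fix: Use WHERE for row-level filtering

Corrected query:
SELECT id, title, sold FROM books WHERE sold > 25195

Result:
id | title               | sold 
---+---------------------+------
1  | Foundation          | 28903
2  | The Handmaid's Tale | 43485
4  | 1984                | 48902
5  | Emma                | 49691
7  | Emma                | 38030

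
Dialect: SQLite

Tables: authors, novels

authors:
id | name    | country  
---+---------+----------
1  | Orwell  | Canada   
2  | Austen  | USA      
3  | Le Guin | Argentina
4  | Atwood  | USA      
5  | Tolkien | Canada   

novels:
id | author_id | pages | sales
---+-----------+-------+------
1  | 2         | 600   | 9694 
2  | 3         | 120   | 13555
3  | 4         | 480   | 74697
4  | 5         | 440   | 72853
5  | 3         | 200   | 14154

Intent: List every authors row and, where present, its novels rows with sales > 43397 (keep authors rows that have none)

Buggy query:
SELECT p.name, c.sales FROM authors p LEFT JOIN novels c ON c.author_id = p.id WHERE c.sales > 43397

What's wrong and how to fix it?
Bug: Filtering c.sales in WHERE discards the NULL rows produced by LEFT JOIN, turning it into an inner join

Fix: Move the right-table condition into the ON clause so unmatched parents are kept

Corrected query:
SELECT p.name, c.sales FROM authors p LEFT JOIN novels c ON c.author_id = p.id AND c.sales > 43397

Result:
name    | sales
--------+------
Orwell  | NULL 
Austen  | NULL 
Le Guin | NULL 
Atwood  | 74697
Tolkien | 72853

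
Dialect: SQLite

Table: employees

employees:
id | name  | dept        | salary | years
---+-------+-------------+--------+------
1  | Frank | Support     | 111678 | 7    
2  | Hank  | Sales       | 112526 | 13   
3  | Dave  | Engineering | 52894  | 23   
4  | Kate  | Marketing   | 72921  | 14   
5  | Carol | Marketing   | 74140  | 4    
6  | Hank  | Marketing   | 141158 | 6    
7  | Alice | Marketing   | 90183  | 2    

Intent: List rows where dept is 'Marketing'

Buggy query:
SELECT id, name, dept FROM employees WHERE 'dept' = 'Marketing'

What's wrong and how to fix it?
Bug: 'dept' in single quotes is a string literal, not the column; the comparison is literal-vs-literal and never true

Fix: Remove the quotes around the column name (or use double quotes for an identifier)

Corrected query:
SELECT id, name, dept FROM employees WHERE dept = 'Marketing'

Result:
id | name  | dept     
---+-------+----------
4  | Kate  | Marketing
5  | Carol | Marketing
6  | Hank  | Marketing
7  | Alice | Marketing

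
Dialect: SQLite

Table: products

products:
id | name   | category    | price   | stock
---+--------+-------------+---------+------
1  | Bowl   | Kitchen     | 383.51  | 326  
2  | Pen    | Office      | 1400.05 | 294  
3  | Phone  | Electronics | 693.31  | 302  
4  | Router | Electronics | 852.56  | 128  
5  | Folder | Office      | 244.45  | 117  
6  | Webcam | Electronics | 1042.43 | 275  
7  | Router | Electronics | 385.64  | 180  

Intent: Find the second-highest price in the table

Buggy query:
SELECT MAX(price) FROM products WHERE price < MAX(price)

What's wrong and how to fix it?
Bug: The inner MAX is an aggregate inside WHERE, which is not allowed

Fix: Compute the overall MAX in a subquery, then take MAX of rows below it

Corrected query:
SELECT MAX(price) FROM products WHERE price < (SELECT MAX(price) FROM products)

Result:
MAX(price)
----------
1042.43   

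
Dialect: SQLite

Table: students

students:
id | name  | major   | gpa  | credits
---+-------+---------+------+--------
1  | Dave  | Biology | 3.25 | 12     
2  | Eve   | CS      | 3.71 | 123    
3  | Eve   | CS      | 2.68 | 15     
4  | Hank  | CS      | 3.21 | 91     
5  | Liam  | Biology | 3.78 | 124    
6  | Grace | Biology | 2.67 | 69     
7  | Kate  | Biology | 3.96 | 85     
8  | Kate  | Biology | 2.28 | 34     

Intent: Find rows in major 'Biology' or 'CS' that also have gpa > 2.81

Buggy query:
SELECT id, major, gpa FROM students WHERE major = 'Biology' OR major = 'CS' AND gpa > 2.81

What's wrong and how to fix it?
Bug: Without parentheses, AND is evaluated before OR, so the gpa filter only applies to the 'CS' branch

Fix: Group the OR with parentheses (or use IN), then AND the threshold

Corrected query:
SELECT id, major, gpa FROM students WHERE (major = 'Biology' OR major = 'CS') AND gpa > 2.81

Result:
id | major   | gpa 
---+---------+-----
1  | Biology | 3.25
2  | CS      | 3.71
4  | CS      | 3.21
5  | Biology | 3.78
7  | Biology | 3.96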